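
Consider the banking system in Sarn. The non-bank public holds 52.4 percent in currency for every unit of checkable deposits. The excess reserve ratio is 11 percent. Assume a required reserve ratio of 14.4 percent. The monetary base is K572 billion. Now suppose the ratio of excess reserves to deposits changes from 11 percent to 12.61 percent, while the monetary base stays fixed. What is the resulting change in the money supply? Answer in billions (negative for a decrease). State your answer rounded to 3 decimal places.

-22.717 billion

Initially m₁ = (1 + 0.524) / (0.144 + 0.11 + 0.524) ≈ 1.9588689, so M₁ = 1.9588689 × 572 ≈ 1120.473 billion.
After the change m₂ = (1 + 0.524) / (0.144 + 0.1261 + 0.524) ≈ 1.9191538, so M₂ = 1.9191538 × 572 ≈ 1097.756 billion.
ΔM = M₂ − M₁ = 1097.756 − 1120.473 = -22.717 billion.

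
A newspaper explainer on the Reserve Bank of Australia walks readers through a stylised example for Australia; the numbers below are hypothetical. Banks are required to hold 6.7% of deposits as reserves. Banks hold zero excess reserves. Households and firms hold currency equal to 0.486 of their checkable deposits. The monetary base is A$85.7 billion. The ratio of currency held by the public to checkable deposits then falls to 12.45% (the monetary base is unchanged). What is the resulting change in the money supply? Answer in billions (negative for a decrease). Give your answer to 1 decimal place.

A$272.9 billion

Initially m₁ = (1 + 0.486) / (0.067 + 0.486) ≈ 2.6872, so M₁ = 2.6872 × 85.7 ≈ 230.293 billion.
After the change m₂ = (1 + 0.1245) / (0.067 + 0.1245) ≈ 5.8721, so M₂ = 5.8721 × 85.7 ≈ 503.239 billion.
ΔM = M₂ − M₁ = 503.239 − 230.293 = 272.946 billion.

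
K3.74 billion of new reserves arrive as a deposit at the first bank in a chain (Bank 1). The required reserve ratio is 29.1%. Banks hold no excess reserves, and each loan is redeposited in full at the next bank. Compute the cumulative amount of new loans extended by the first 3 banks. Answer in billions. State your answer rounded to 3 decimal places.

Bank i lends (1 − rr)^i of the original deposit: Bank 1 lends 3.74·0.7090 ≈ 2.6517, Bank 2 lends 3.74·0.7090² ≈ 1.8800, and so on.
Summing a geometric series: total = 3.74·[0.7090·(1 − 0.7090^3) / (1 − 0.7090)] ≈ 5.8646 billion.

K5.865 billion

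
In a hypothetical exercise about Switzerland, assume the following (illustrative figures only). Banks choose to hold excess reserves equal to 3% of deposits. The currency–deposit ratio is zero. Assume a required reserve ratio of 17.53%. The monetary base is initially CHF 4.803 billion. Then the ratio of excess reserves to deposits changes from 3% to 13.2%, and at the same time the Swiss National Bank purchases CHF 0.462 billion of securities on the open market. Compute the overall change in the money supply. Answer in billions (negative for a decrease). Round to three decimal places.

Before: m₁ = 1 / (0.1753 + 0.03) ≈ 4.87092, MB₁ = 4.803, so M₁ = 4.87092 × 4.803 ≈ 23.395 billion.
After: m₂ = 1 / (0.1753 + 0.132) ≈ 3.25415, MB₂ = 4.803 + 0.462 = 5.265, so M₂ = 3.25415 × 5.265 ≈ 17.1331 billion.
ΔM = M₂ − M₁ = 17.1331 − 23.395 = -6.2619 billion.

-6.262 billion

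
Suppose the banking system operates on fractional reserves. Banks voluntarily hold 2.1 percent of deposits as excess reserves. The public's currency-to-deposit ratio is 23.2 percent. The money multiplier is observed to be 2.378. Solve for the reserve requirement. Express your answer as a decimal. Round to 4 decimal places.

0.2651

Using m = 2.378. Since m = (1 + c)/(c + rr + e), the denominator satisfies c + rr + e = (1 + c)/m = (1 + 0.232) / 2.378 ≈ 0.518082.
With c = 0.232 and e = 0.021, the reserve requirement is 0.518082 − 0.232 − 0.021 = 0.265082.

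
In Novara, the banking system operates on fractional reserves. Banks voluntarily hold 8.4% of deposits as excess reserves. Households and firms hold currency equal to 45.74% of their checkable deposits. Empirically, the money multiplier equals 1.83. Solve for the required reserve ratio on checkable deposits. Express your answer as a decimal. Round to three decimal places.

0.255

Using m = 1.83. Since m = (1 + c)/(c + rr + e), the denominator satisfies c + rr + e = (1 + c)/m = (1 + 0.4574) / 1.83 ≈ 0.796393.
With c = 0.4574 and e = 0.084, the required reserve ratio on checkable deposits is 0.796393 − 0.4574 − 0.084 = 0.254993.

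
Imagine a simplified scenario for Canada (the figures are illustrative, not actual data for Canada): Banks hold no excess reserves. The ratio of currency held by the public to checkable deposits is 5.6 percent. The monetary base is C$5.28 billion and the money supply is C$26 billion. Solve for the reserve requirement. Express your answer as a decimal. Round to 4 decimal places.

Using m = M/MB = 26/5.28 ≈ 4.924242. Since m = (1 + c)/(c + rr + e), the denominator satisfies c + rr + e = (1 + c)/m = (1 + 0.056) / 4.924242 ≈ 0.214449.
With c = 0.056 and e = 0, the reserve requirement is 0.214449 − 0.056 − 0 = 0.158449.

0.1584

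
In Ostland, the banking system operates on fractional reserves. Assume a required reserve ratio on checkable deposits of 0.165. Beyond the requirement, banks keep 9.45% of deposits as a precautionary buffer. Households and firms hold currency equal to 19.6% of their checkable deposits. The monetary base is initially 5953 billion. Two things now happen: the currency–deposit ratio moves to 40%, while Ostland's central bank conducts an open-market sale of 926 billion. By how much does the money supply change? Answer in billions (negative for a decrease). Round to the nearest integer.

Before: m₁ = (1 + 0.196) / (0.165 + 0.0945 + 0.196) ≈ 2.62569, MB₁ = 5953, so M₁ = 2.62569 × 5953 ≈ 15630.7326 billion.
After: m₂ = (1 + 0.4) / (0.165 + 0.0945 + 0.4) ≈ 2.12282, MB₂ = 5953 − 926 = 5027, so M₂ = 2.12282 × 5027 ≈ 10671.4161 billion.
ΔM = M₂ − M₁ = 10671.4161 − 15630.7326 = -4959.3165 billion.

-4959 billion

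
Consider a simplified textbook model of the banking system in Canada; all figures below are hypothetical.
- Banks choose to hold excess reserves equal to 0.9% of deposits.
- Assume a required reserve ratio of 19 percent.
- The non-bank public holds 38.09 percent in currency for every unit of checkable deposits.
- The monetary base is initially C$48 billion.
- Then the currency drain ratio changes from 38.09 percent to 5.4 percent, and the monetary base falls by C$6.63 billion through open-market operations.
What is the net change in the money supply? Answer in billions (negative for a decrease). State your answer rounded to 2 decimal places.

Before: m₁ = (1 + 0.3809) / (0.19 + 0.009 + 0.3809) ≈ 2.38127, MB₁ = 48, so M₁ = 2.38127 × 48 ≈ 114.301 billion.
After: m₂ = (1 + 0.054) / (0.19 + 0.009 + 0.054) ≈ 4.16601, MB₂ = 48 − 6.63 = 41.37, so M₂ = 4.16601 × 41.37 ≈ 172.3478 billion.
ΔM = M₂ − M₁ = 172.3478 − 114.301 = 58.0468 billion.

C$58.05 billion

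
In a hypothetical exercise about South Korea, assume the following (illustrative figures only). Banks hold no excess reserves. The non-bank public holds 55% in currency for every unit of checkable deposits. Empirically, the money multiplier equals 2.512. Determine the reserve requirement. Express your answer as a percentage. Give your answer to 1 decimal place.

6.7%

Using m = 2.512. Since m = (1 + c)/(c + rr + e), the denominator satisfies c + rr + e = (1 + c)/m = (1 + 0.55) / 2.512 ≈ 0.617038.
With c = 0.55 and e = 0, the reserve requirement is 0.617038 − 0.55 − 0 = 0.067038.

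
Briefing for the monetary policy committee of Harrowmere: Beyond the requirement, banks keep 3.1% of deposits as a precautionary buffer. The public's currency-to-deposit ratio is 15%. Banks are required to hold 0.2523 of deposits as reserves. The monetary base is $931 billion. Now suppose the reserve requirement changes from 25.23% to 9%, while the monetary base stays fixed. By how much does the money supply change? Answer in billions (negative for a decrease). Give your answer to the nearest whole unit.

$1480 billion

Initially m₁ = (1 + 0.15) / (0.2523 + 0.031 + 0.15) ≈ 2.6541, so M₁ = 2.6541 × 931 = 2470.9671 billion.
After the change m₂ = (1 + 0.15) / (0.09 + 0.031 + 0.15) ≈ 4.2435, so M₂ = 4.2435 × 931 = 3950.6985 billion.
ΔM = M₂ − M₁ = 3950.6985 − 2470.9671 = 1479.7314 billion.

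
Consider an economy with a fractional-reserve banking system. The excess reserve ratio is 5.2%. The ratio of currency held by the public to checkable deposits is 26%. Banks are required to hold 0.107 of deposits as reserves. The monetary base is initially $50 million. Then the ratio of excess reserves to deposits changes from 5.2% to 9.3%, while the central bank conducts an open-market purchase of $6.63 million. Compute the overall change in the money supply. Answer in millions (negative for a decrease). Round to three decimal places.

$4.759 million

Before: m₁ = (1 + 0.26) / (0.107 + 0.052 + 0.26) ≈ 3.007160, MB₁ = 50, so M₁ = 3.007160 × 50 = 150.358 million.
After: m₂ = (1 + 0.26) / (0.107 + 0.093 + 0.26) ≈ 2.739130, MB₂ = 50 + 6.63 = 56.63, so M₂ = 2.739130 × 56.63 ≈ 155.1169 million.
ΔM = M₂ − M₁ = 155.1169 − 150.358 = 4.7589 million.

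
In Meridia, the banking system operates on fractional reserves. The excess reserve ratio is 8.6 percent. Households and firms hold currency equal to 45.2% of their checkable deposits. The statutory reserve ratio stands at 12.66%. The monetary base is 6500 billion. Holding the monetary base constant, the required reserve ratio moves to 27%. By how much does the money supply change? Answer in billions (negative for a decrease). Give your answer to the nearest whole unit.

Initially m₁ = (1 + 0.452) / (0.1266 + 0.086 + 0.452) ≈ 2.18477, so M₁ = 2.18477 × 6500 = 14201.005 billion.
After the change m₂ = (1 + 0.452) / (0.27 + 0.086 + 0.452) ≈ 1.79703, so M₂ = 1.79703 × 6500 = 11680.695 billion.
ΔM = M₂ − M₁ = 11680.695 − 14201.005 = -2520.31 billion.

-2520 billion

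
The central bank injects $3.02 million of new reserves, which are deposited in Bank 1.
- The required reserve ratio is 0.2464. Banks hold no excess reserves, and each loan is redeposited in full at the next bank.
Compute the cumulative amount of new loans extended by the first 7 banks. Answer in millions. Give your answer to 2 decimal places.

$7.96 million

Bank i lends (1 − rr)^i of the original deposit: Bank 1 lends 3.02·0.7536 ≈ 2.2759, Bank 2 lends 3.02·0.7536² ≈ 1.7151, and so on.
Summing a geometric series: total = 3.02·[0.7536·(1 − 0.7536^7) / (1 − 0.7536)] ≈ 7.9615 million.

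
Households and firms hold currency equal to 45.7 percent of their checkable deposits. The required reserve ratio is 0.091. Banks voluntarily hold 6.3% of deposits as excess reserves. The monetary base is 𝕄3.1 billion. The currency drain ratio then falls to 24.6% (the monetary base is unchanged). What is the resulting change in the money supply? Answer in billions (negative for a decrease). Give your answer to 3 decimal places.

Initially m₁ = (1 + 0.457) / (0.091 + 0.063 + 0.457) ≈ 2.38462, so M₁ = 2.38462 × 3.1 ≈ 7.3923 billion.
After the change m₂ = (1 + 0.246) / (0.091 + 0.063 + 0.246) = 3.11500, so M₂ = 3.11500 × 3.1 = 9.6565 billion.
ΔM = M₂ − M₁ = 9.6565 − 7.3923 = 2.2642 billion.

𝕄2.264 billion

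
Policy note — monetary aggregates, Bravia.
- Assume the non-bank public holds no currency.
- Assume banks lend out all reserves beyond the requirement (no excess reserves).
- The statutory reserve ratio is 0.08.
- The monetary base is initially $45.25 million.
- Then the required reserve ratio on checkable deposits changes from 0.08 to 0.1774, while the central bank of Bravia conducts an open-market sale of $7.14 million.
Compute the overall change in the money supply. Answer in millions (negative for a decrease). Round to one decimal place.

Before: m₁ = 1 / (0.08) = 12.5, MB₁ = 45.25, so M₁ = 12.5 × 45.25 = 565.625 million.
After: m₂ = 1 / (0.1774) ≈ 5.6370, MB₂ = 45.25 − 7.14 = 38.11, so M₂ = 5.6370 × 38.11 ≈ 214.8261 million.
ΔM = M₂ − M₁ = 214.8261 − 565.625 = -350.7989 million.

-350.8 million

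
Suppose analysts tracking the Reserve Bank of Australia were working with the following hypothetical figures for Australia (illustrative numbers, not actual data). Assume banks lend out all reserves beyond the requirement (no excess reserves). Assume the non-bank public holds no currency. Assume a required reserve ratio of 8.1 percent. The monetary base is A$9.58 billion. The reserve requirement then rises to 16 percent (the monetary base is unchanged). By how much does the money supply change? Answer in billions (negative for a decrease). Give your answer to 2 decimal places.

-58.40 billion

Initially m₁ = 1 / (0.081) ≈ 12.3457, so M₁ = 12.3457 × 9.58 ≈ 118.2718 billion.
After the change m₂ = 1 / (0.16) = 6.25, so M₂ = 6.25 × 9.58 = 59.875 billion.
ΔM = M₂ − M₁ = 59.875 − 118.2718 = -58.3968 billion.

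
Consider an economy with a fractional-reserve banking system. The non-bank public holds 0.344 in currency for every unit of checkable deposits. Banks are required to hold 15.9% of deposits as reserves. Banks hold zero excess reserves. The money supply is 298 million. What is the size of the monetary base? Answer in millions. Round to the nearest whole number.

112 million

The money multiplier is m = (1 + c) / (rr + c) = (1 + 0.344) / (0.159 + 0.344) ≈ 2.6720.
MB = M / m = 298 / 2.6720 ≈ 111.5269 million.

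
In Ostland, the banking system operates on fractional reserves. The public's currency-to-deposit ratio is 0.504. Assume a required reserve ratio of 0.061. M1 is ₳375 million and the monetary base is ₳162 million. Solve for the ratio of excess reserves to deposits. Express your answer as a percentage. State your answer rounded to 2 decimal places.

8.47%

Using m = M/MB = 375/162 ≈ 2.314815. Since m = (1 + c)/(c + rr + e), the denominator satisfies c + rr + e = (1 + c)/m = (1 + 0.504) / 2.314815 ≈ 0.649728.
With c = 0.504 and rr = 0.061, the ratio of excess reserves to deposits is 0.649728 − 0.504 − 0.061 = 0.084728.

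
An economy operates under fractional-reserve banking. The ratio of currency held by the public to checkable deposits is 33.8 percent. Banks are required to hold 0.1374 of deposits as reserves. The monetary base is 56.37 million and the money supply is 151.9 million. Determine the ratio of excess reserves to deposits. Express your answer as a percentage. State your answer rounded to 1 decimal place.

2.1%

Using m = M/MB = 151.9/56.37 ≈ 2.694696. Since m = (1 + c)/(c + rr + e), the denominator satisfies c + rr + e = (1 + c)/m = (1 + 0.338) / 2.694696 ≈ 0.496531.
With c = 0.338 and rr = 0.1374, the ratio of excess reserves to deposits is 0.496531 − 0.338 − 0.1374 = 0.021131.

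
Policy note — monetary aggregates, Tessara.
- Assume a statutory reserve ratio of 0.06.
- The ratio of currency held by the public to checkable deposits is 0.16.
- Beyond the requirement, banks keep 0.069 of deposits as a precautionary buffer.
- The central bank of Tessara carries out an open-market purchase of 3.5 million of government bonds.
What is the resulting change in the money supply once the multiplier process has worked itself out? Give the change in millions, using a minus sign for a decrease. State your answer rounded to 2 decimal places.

The money multiplier is m = (1 + c) / (rr + e + c) = (1 + 0.16) / (0.06 + 0.069 + 0.16) ≈ 4.0138.
The purchase adds 3.5 million of base, so ΔM = m × ΔMB = 4.0138 × (+3.5) = 14.0483 million.

14.05 million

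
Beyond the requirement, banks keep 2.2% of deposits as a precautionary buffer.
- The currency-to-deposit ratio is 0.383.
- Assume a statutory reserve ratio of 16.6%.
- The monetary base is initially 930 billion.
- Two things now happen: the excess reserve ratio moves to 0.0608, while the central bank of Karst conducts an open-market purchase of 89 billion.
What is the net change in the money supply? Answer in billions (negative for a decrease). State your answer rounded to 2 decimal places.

58.53 billion

Before: m₁ = (1 + 0.383) / (0.166 + 0.022 + 0.383) ≈ 2.4220665, MB₁ = 930, so M₁ = 2.4220665 × 930 ≈ 2252.5218 billion.
After: m₂ = (1 + 0.383) / (0.166 + 0.0608 + 0.383) ≈ 2.2679567, MB₂ = 930 + 89 = 1019, so M₂ = 2.2679567 × 1019 ≈ 2311.0479 billion.
ΔM = M₂ − M₁ = 2311.0479 − 2252.5218 = 58.5261 billion.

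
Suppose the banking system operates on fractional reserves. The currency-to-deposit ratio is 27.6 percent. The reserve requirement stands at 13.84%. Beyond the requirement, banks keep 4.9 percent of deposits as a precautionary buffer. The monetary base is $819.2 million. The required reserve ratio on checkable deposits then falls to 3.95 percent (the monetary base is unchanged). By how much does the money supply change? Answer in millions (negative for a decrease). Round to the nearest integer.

$612 million

Initially m₁ = (1 + 0.276) / (0.1384 + 0.049 + 0.276) ≈ 2.7536, so M₁ = 2.7536 × 819.2 ≈ 2255.7491 million.
After the change m₂ = (1 + 0.276) / (0.0395 + 0.049 + 0.276) ≈ 3.5007, so M₂ = 3.5007 × 819.2 ≈ 2867.7734 million.
ΔM = M₂ − M₁ = 2867.7734 − 2255.7491 = 612.0243 million.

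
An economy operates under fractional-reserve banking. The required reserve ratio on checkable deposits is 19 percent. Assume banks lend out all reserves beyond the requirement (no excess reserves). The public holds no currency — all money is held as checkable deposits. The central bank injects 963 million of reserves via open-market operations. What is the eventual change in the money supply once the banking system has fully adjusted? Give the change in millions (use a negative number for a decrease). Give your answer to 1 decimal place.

5068.4 million

The simple money multiplier is m = 1/rr = 1/0.19 ≈ 5.26316.
An open-market purchase increases the monetary base by 963 million, so ΔM = m × ΔMB = 5.26316 × 963 ≈ 5068.4231 million.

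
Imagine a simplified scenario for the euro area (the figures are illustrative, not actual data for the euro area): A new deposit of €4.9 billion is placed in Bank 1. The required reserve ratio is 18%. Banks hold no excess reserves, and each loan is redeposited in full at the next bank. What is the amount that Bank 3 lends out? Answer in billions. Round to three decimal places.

€2.702 billion

Each bank lends a fraction (1 − rr) = 0.8200 of the deposit it receives, so Bank 3 receives 4.9·0.8200^2 and lends 4.9·0.8200^3 ≈ 2.7017 billion.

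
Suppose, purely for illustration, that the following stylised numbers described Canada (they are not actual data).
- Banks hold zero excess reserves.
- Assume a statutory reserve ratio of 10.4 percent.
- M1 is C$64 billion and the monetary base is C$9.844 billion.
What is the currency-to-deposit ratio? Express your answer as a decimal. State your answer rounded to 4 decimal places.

Using m = M/MB = 64/9.844 ≈ 6.501422. From m = (1 + c)/(c + rr + e), rearranging gives 1 + c = m·(c + rr + e), so c·(1 − m) = m·(rr + e) − 1.
Hence c = [m·(rr + e) − 1]/(1 − m) = [6.501422 × (0.104 + 0) − 1] / (1 − 6.501422) ≈ 0.058867.

0.0589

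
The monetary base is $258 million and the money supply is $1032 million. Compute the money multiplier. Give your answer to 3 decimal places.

4.000

The money multiplier is m = M / MB = 1032 / 258 = 4.00000.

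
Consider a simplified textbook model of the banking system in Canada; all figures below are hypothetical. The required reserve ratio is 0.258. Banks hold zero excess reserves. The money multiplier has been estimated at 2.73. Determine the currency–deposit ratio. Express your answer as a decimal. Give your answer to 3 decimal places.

Using m = 2.73. From m = (1 + c)/(c + rr + e), rearranging gives 1 + c = m·(c + rr + e), so c·(1 − m) = m·(rr + e) − 1.
Hence c = [m·(rr + e) − 1]/(1 − m) = [2.73 × (0.258 + 0) − 1] / (1 − 2.73) ≈ 0.170902.

0.171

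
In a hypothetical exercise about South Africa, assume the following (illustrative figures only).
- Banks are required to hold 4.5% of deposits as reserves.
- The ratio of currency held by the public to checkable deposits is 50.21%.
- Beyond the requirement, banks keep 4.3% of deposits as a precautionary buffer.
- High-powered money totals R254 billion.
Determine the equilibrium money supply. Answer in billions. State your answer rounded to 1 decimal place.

The money multiplier is m = (1 + c) / (rr + e + c) = (1 + 0.5021) / (0.045 + 0.043 + 0.5021) ≈ 2.54550.
So M = m × MB = 2.54550 × 254 = 646.557 billion.

R646.6 billion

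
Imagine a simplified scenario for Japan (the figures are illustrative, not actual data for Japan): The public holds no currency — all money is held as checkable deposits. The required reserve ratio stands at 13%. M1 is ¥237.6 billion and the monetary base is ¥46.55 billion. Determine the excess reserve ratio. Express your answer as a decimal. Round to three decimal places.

0.066

Using m = M/MB = 237.6/46.55 ≈ 5.104189. Since m = (1 + c)/(c + rr + e), the denominator satisfies c + rr + e = (1 + c)/m = (1 + 0) / 5.104189 ≈ 0.195918.
With c = 0 and rr = 0.13, the excess reserve ratio is 0.195918 − 0 − 0.13 = 0.065918.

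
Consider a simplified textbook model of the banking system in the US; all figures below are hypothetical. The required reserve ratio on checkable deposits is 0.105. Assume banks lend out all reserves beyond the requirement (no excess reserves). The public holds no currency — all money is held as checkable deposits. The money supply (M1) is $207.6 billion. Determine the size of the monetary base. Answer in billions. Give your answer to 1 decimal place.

With no currency drain and no excess reserves, the money multiplier is m = 1/rr = 1/0.105 ≈ 9.52381.
The monetary base is MB = M / m = 207.6 / 9.52381 ≈ 21.798 billion.

$21.8 billion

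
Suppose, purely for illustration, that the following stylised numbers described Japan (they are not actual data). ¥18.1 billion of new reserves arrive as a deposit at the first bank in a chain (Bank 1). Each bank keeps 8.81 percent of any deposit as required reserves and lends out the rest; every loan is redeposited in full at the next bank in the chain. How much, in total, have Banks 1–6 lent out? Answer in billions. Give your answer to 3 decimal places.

Bank i lends (1 − rr)^i of the original deposit: Bank 1 lends 18.1·0.9119 ≈ 16.5054, Bank 2 lends 18.1·0.9119² ≈ 15.0513, and so on.
Summing a geometric series: total = 18.1·[0.9119·(1 − 0.9119^6) / (1 − 0.9119)] ≈ 79.6192 billion.

¥79.619 billion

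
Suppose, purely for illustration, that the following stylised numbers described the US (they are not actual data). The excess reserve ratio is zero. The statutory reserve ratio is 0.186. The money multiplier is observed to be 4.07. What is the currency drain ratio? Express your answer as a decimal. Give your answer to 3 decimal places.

0.079

Using m = 4.07. From m = (1 + c)/(c + rr + e), rearranging gives 1 + c = m·(c + rr + e), so c·(1 − m) = m·(rr + e) − 1.
Hence c = [m·(rr + e) − 1]/(1 − m) = [4.07 × (0.186 + 0) − 1] / (1 − 4.07) ≈ 0.079147.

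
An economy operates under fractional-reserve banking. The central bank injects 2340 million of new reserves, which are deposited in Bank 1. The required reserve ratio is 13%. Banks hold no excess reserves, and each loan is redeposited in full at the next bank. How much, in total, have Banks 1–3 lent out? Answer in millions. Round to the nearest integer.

5348 million

Bank i lends (1 − rr)^i of the original deposit: Bank 1 lends 2340·0.8700 = 2035.8000, Bank 2 lends 2340·0.8700² = 1771.1460, and so on.
Summing a geometric series: total = 2340·[0.8700·(1 − 0.8700^3) / (1 − 0.8700)] ≈ 5347.8430 million.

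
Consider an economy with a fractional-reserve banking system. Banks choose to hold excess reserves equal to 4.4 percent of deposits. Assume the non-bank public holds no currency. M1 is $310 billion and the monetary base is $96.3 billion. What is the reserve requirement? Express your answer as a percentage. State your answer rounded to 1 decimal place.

Using m = M/MB = 310/96.3 ≈ 3.219107. Since m = (1 + c)/(c + rr + e), the denominator satisfies c + rr + e = (1 + c)/m = (1 + 0) / 3.219107 ≈ 0.310645.
With c = 0 and e = 0.044, the reserve requirement is 0.310645 − 0 − 0.044 = 0.266645.

26.7%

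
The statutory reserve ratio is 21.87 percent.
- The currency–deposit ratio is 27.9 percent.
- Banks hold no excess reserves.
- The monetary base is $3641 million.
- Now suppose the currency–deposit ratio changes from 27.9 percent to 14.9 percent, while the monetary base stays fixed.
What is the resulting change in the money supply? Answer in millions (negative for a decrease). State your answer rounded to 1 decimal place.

Initially m₁ = (1 + 0.279) / (0.2187 + 0.279) ≈ 2.569821, so M₁ = 2.569821 × 3641 ≈ 9356.7183 million.
After the change m₂ = (1 + 0.149) / (0.2187 + 0.149) ≈ 3.124830, so M₂ = 3.124830 × 3641 ≈ 11377.506 million.
ΔM = M₂ − M₁ = 11377.506 − 9356.7183 = 2020.7877 million.

$2020.8 million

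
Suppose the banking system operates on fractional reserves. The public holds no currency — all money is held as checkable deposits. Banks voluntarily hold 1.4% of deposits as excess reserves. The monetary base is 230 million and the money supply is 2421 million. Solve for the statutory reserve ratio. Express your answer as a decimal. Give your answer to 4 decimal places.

Using m = M/MB = 2421/230 ≈ 10.526087. Since m = (1 + c)/(c + rr + e), the denominator satisfies c + rr + e = (1 + c)/m = (1 + 0) / 10.526087 ≈ 0.095002.
With c = 0 and e = 0.014, the statutory reserve ratio is 0.095002 − 0 − 0.014 = 0.081002.

0.0810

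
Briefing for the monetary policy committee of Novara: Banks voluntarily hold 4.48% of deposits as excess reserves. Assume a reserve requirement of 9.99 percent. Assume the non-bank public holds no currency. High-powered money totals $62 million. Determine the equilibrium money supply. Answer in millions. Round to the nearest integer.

$428 million

The money multiplier is m = 1 / (rr + e) = 1 / (0.0999 + 0.0448) ≈ 6.9109.
So M = m × MB = 6.9109 × 62 = 428.4758 million.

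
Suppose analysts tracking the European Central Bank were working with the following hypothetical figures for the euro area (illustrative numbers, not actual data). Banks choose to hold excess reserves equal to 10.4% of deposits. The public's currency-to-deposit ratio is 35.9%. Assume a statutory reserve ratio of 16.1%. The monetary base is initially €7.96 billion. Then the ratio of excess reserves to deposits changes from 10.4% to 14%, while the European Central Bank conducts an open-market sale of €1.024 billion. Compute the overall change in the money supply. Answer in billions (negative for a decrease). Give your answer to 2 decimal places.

Before: m₁ = (1 + 0.359) / (0.161 + 0.104 + 0.359) ≈ 2.1779, MB₁ = 7.96, so M₁ = 2.1779 × 7.96 ≈ 17.3361 billion.
After: m₂ = (1 + 0.359) / (0.161 + 0.14 + 0.359) ≈ 2.0591, MB₂ = 7.96 − 1.024 = 6.936, so M₂ = 2.0591 × 6.936 ≈ 14.2819 billion.
ΔM = M₂ − M₁ = 14.2819 − 17.3361 = -3.0542 billion.

-3.05 billion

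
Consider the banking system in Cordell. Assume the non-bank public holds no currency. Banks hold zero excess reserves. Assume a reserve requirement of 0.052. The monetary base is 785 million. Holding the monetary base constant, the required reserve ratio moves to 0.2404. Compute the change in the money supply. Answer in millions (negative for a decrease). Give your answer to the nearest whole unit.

-11831 million

Initially m₁ = 1 / (0.052) ≈ 19.2308, so M₁ = 19.2308 × 785 = 15096.178 million.
After the change m₂ = 1 / (0.2404) ≈ 4.1597, so M₂ = 4.1597 × 785 = 3265.3645 million.
ΔM = M₂ − M₁ = 3265.3645 − 15096.178 = -11830.8135 million.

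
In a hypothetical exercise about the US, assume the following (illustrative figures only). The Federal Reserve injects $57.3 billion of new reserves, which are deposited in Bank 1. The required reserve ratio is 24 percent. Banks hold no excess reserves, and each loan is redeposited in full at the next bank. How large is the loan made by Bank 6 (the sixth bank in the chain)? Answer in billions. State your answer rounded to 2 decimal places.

Each bank lends a fraction (1 − rr) = 0.7600 of the deposit it receives, so Bank 6 receives 57.3·0.7600^5 and lends 57.3·0.7600^6 ≈ 11.0417 billion.

$11.04 billion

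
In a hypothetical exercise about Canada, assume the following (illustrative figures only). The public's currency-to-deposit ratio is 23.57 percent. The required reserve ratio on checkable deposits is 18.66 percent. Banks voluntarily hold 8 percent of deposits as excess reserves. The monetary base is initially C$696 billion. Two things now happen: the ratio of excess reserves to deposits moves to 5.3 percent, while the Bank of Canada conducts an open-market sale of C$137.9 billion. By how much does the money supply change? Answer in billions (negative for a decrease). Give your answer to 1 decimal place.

Before: m₁ = (1 + 0.2357) / (0.1866 + 0.08 + 0.2357) ≈ 2.46008, MB₁ = 696, so M₁ = 2.46008 × 696 ≈ 1712.2157 billion.
After: m₂ = (1 + 0.2357) / (0.1866 + 0.053 + 0.2357) ≈ 2.59983, MB₂ = 696 − 137.9 = 558.1, so M₂ = 2.59983 × 558.1 ≈ 1450.9651 billion.
ΔM = M₂ − M₁ = 1450.9651 − 1712.2157 = -261.2506 billion.

-261.3 billion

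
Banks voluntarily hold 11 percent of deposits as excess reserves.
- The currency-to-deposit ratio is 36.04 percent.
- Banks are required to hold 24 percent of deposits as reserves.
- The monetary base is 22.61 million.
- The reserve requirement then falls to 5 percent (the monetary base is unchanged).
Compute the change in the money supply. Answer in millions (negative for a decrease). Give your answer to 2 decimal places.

15.81 million

Initially m₁ = (1 + 0.3604) / (0.24 + 0.11 + 0.3604) ≈ 1.91498, so M₁ = 1.91498 × 22.61 ≈ 43.2977 million.
After the change m₂ = (1 + 0.3604) / (0.05 + 0.11 + 0.3604) ≈ 2.61414, so M₂ = 2.61414 × 22.61 ≈ 59.1057 million.
ΔM = M₂ − M₁ = 59.1057 − 43.2977 = 15.808 million.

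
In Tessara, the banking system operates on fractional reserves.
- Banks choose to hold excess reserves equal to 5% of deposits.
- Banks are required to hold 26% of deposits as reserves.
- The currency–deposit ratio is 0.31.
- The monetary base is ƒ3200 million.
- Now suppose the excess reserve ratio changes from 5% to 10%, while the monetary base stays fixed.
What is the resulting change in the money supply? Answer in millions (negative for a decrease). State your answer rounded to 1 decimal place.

-504.6 million

Initially m₁ = (1 + 0.31) / (0.26 + 0.05 + 0.31) ≈ 2.112903, so M₁ = 2.112903 × 3200 = 6761.2896 million.
After the change m₂ = (1 + 0.31) / (0.26 + 0.1 + 0.31) ≈ 1.955224, so M₂ = 1.955224 × 3200 = 6256.7168 million.
ΔM = M₂ − M₁ = 6256.7168 − 6761.2896 = -504.5728 million.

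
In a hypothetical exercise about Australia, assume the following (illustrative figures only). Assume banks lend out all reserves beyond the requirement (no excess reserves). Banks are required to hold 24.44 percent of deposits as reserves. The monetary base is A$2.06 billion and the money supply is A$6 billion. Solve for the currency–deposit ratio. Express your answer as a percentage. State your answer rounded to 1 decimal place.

15.1%

Using m = M/MB = 6/2.06 ≈ 2.912621. From m = (1 + c)/(c + rr + e), rearranging gives 1 + c = m·(c + rr + e), so c·(1 − m) = m·(rr + e) − 1.
Hence c = [m·(rr + e) − 1]/(1 − m) = [2.912621 × (0.2444 + 0) − 1] / (1 − 2.912621) ≈ 0.150660.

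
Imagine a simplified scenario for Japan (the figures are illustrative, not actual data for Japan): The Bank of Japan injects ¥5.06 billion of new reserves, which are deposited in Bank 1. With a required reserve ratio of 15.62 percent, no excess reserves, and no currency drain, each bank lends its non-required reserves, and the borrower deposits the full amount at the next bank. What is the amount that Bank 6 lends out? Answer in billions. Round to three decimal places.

¥1.826 billion

Each bank lends a fraction (1 − rr) = 0.8438 of the deposit it receives, so Bank 6 receives 5.06·0.8438^5 and lends 5.06·0.8438^6 ≈ 1.8264 billion.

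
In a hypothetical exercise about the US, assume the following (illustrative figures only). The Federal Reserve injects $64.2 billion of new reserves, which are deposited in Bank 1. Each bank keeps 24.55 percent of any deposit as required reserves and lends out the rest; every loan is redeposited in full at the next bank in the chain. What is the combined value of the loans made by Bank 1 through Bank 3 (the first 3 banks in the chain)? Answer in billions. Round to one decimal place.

$112.6 billion

Bank i lends (1 − rr)^i of the original deposit: Bank 1 lends 64.2·0.7545 = 48.4389, Bank 2 lends 64.2·0.7545² ≈ 36.5472, and so on.
Summing a geometric series: total = 64.2·[0.7545·(1 − 0.7545^3) / (1 − 0.7545)] ≈ 112.5609 billion.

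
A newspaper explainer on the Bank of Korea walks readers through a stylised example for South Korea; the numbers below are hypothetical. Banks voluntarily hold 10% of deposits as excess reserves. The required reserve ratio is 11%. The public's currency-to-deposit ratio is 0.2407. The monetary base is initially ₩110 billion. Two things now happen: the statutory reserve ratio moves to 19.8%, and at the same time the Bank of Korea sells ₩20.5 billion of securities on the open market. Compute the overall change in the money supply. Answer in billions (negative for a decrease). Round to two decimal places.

-96.68 billion

Before: m₁ = (1 + 0.2407) / (0.11 + 0.1 + 0.2407) ≈ 2.752829, MB₁ = 110, so M₁ = 2.752829 × 110 ≈ 302.8112 billion.
After: m₂ = (1 + 0.2407) / (0.198 + 0.1 + 0.2407) ≈ 2.303137, MB₂ = 110 − 20.5 = 89.5, so M₂ = 2.303137 × 89.5 ≈ 206.1308 billion.
ΔM = M₂ − M₁ = 206.1308 − 302.8112 = -96.6804 billion.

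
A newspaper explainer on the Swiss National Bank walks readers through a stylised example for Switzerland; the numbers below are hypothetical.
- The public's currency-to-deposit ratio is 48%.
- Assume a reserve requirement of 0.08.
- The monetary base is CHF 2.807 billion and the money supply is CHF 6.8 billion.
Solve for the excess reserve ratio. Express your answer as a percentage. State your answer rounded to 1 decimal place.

5.1%

Using m = M/MB = 6.8/2.807 ≈ 2.422515. Since m = (1 + c)/(c + rr + e), the denominator satisfies c + rr + e = (1 + c)/m = (1 + 0.48) / 2.422515 ≈ 0.610935.
With c = 0.48 and rr = 0.08, the excess reserve ratio is 0.610935 − 0.48 − 0.08 = 0.050935.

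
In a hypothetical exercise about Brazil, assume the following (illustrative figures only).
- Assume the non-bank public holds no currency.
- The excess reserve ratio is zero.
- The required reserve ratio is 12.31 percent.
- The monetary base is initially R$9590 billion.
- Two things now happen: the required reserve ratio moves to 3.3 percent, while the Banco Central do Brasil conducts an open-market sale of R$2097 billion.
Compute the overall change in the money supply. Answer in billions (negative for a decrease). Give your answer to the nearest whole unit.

R$149156 billion

Before: m₁ = 1 / (0.1231) ≈ 8.12348, MB₁ = 9590, so M₁ = 8.12348 × 9590 = 77904.1732 billion.
After: m₂ = 1 / (0.033) ≈ 30.30303, MB₂ = 9590 − 2097 = 7493, so M₂ = 30.30303 × 7493 ≈ 227060.6038 billion.
ΔM = M₂ − M₁ = 227060.6038 − 77904.1732 = 149156.4306 billion.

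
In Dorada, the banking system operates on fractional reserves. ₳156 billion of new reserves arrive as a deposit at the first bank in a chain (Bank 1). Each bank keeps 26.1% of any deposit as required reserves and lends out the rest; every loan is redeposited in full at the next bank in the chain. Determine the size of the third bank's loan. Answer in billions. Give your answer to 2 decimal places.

Each bank lends a fraction (1 − rr) = 0.7390 of the deposit it receives, so Bank 3 receives 156·0.7390^2 and lends 156·0.7390^3 ≈ 62.9590 billion.

₳62.96 billion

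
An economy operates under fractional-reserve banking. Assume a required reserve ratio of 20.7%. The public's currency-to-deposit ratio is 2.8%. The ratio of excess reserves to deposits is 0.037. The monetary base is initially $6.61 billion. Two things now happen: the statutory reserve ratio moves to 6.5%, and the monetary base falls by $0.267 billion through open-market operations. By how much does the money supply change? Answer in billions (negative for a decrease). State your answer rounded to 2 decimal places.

Before: m₁ = (1 + 0.028) / (0.207 + 0.037 + 0.028) ≈ 3.7794, MB₁ = 6.61, so M₁ = 3.7794 × 6.61 ≈ 24.9818 billion.
After: m₂ = (1 + 0.028) / (0.065 + 0.037 + 0.028) ≈ 7.9077, MB₂ = 6.61 − 0.267 = 6.343, so M₂ = 7.9077 × 6.343 ≈ 50.1585 billion.
ΔM = M₂ − M₁ = 50.1585 − 24.9818 = 25.1767 billion.

$25.18 billion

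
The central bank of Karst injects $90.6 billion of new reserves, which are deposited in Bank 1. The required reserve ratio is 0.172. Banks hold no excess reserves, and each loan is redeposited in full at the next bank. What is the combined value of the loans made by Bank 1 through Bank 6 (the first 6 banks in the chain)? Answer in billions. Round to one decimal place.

$295.6 billion

Bank i lends (1 − rr)^i of the original deposit: Bank 1 lends 90.6·0.8280 = 75.0168, Bank 2 lends 90.6·0.8280² ≈ 62.1139, and so on.
Summing a geometric series: total = 90.6·[0.8280·(1 − 0.8280^6) / (1 − 0.8280)] ≈ 295.6003 billion.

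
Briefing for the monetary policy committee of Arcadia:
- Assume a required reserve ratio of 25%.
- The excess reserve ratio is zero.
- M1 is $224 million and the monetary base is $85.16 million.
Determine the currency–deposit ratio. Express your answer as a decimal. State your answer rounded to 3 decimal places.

0.210

Using m = M/MB = 224/85.16 ≈ 2.630343. From m = (1 + c)/(c + rr + e), rearranging gives 1 + c = m·(c + rr + e), so c·(1 − m) = m·(rr + e) − 1.
Hence c = [m·(rr + e) − 1]/(1 − m) = [2.630343 × (0.25 + 0) − 1] / (1 − 2.630343) ≈ 0.210026.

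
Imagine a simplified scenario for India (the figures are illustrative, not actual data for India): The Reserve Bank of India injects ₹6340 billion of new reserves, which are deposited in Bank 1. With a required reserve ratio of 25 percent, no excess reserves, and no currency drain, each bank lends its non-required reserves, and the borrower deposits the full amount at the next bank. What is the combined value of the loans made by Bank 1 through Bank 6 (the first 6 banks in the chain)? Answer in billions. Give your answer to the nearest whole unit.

₹15635 billion

Bank i lends (1 − rr)^i of the original deposit: Bank 1 lends 6340·0.7500 = 4755.0000, Bank 2 lends 6340·0.7500² = 3566.2500, and so on.
Summing a geometric series: total = 6340·[0.7500·(1 − 0.7500^6) / (1 − 0.7500)] ≈ 15634.8486 billion.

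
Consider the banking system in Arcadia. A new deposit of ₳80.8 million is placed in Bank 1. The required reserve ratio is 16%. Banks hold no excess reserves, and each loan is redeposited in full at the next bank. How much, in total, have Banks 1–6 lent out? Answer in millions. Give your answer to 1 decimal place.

Bank i lends (1 − rr)^i of the original deposit: Bank 1 lends 80.8·0.8400 = 67.8720, Bank 2 lends 80.8·0.8400² ≈ 57.0125, and so on.
Summing a geometric series: total = 80.8·[0.8400·(1 − 0.8400^6) / (1 − 0.8400)] ≈ 275.1794 million.

₳275.2 million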